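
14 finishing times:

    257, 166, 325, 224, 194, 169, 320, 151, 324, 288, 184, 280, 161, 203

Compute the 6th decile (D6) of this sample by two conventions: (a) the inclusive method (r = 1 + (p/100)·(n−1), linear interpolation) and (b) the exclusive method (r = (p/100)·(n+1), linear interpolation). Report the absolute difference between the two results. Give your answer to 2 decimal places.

Sorted: 151, 161, 166, 169, 184, 194, 203, 224, 257, 280, 288, 320, 324, 325.
n = 14.
(a) r = 8.8; between ranks 8 (224) and 9 (257): 250.4.
(b) r = 9 → value at rank 9 = 257.
|250.4 − 257| = 6.6.

6.60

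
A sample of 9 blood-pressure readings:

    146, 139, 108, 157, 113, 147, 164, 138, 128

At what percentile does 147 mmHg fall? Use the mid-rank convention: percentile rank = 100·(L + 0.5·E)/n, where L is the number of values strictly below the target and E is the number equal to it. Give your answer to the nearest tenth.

Sorted: 108, 113, 128, 138, 139, 146, 147, 157, 164.
Count below 147: L = 6; count equal: E = 1; n = 9.
Percentile rank = 100·(6 + 0.5·1)/9 = 100·6.5/9 = 72.22.

72.2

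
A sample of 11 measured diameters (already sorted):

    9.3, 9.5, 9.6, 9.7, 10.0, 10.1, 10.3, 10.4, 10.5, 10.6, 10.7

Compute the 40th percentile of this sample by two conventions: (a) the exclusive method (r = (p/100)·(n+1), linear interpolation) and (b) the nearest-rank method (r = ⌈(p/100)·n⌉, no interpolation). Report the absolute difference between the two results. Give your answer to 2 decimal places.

n = 11.
(a) r = 4.8; between ranks 4 (9.7) and 5 (10.0): 9.94.
(b) the nearest-rank method: rank 5 → 10.
|9.94 − 10| = 0.06.

0.06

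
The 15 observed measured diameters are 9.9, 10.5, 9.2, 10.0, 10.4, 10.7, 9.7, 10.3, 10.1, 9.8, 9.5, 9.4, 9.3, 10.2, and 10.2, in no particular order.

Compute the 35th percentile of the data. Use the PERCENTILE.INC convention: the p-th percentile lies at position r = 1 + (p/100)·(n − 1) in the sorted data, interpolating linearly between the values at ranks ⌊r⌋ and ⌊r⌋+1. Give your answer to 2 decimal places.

Sorted: 9.2, 9.3, 9.4, 9.5, 9.7, 9.8, 9.9, 10.0, 10.1, 10.2, 10.2, 10.3, 10.4, 10.5, 10.7.
n = 15.
r = 1 + (35/100)·(15 − 1) = 1 + 4.9 = 5.9.
Rank 5 is 9.7 and rank 6 is 9.8.
Interpolate: 9.7 + 0.9·(9.8 − 9.7) = 9.7 + 0.9·0.1 = 9.79.

9.79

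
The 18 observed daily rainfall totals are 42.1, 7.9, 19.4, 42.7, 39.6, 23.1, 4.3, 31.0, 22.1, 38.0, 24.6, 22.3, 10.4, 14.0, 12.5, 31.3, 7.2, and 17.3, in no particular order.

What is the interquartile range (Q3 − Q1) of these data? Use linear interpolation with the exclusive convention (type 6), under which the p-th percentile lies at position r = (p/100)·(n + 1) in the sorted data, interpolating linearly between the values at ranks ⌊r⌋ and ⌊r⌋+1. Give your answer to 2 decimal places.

21.00

Sorted: 4.3, 7.2, 7.9, 10.4, 12.5, 14.0, 17.3, 19.4, 22.1, 22.3, 23.1, 24.6, 31.0, 31.3, 38.0, 39.6, 42.1, 42.7.
n = 18.
P25: r = 4.75; ranks 4–5 are 10.4, 12.5; interpolating gives 11.975.
P75: r = 14.25; ranks 14–15 are 31.3, 38.0; interpolating gives 32.975.
Difference: 32.975 − 11.975 = 21.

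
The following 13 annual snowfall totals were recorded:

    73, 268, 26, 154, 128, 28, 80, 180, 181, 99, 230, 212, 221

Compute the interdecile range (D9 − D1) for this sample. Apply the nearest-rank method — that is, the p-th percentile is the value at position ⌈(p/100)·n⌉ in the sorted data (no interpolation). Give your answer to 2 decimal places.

202.00

Sorted: 26, 28, 73, 80, 99, 128, 154, 180, 181, 212, 221, 230, 268.
n = 13.
P10: rank ⌈10/100·13⌉ = 2 → 28.
P90: rank ⌈90/100·13⌉ = 12 → 230.
Difference: 230 − 28 = 202.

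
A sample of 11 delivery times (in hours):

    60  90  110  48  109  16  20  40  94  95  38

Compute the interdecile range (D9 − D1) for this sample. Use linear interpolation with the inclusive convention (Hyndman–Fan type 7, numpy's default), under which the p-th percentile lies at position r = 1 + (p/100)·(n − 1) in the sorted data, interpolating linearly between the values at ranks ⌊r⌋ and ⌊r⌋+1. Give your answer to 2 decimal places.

Sorted: 16, 20, 38, 40, 48, 60, 90, 94, 95, 109, 110.
n = 11.
P10: r = 2 (integer) → 20.
P90: r = 10 (integer) → 109.
Difference: 109 − 20 = 89.

89.00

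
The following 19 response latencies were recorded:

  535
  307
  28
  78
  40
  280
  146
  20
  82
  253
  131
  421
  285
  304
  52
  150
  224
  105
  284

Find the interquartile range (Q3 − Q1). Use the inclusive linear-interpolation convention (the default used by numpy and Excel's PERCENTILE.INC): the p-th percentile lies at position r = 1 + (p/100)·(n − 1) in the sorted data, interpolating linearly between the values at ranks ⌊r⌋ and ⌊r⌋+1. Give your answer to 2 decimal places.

Sorted: 20, 28, 40, 52, 78, 82, 105, 131, 146, 150, 224, 253, 280, 284, 285, 304, 307, 421, 535.
n = 19.
P25: r = 5.5; ranks 5–6 are 78, 82; interpolating gives 80.
P75: r = 14.5; ranks 14–15 are 284, 285; interpolating gives 284.5.
Difference: 284.5 − 80 = 204.5.

204.50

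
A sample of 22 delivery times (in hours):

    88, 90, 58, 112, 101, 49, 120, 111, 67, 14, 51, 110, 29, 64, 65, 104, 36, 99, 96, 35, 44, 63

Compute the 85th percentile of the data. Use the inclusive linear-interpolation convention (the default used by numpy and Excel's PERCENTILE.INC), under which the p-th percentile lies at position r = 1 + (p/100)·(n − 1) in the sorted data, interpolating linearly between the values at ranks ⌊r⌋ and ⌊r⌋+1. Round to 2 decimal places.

109.10

Sorted: 14, 29, 35, 36, 44, 49, 51, 58, 63, 64, 65, 67, 88, 90, 96, 99, 101, 104, 110, 111, 112, 120.
n = 22.
r = 1 + (85/100)·(22 − 1) = 1 + 17.85 = 18.85.
Rank 18 is 104 and rank 19 is 110.
Interpolate: 104 + 0.85·(110 − 104) = 104 + 0.85·6 = 109.1.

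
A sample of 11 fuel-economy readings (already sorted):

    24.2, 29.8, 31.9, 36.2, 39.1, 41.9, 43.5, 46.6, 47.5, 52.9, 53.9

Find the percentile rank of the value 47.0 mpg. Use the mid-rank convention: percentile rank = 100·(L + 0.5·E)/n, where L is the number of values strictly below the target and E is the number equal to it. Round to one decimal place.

Count below 47.0: L = 8; count equal: E = 0; n = 11.
Percentile rank = 100·(8 + 0.5·0)/11 = 100·8/11 = 72.73.

72.7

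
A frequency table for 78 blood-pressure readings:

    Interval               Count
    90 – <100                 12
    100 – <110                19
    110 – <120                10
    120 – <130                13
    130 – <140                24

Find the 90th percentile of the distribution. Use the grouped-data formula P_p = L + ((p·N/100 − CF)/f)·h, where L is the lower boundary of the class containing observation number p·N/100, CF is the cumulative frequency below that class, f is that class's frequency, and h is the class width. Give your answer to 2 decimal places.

N = 78; target position k = 90/100 · 78 = 70.2.
Cumulative frequencies: 12, 31, 41, 54, 78.
Observation 70.2 falls in the class 130 – <140.
L = 130, CF = 54, f = 24, h = 10.
P90 = 130 + ((70.2 − 54)/24)·10 = 130 + 6.75 = 136.75.

136.75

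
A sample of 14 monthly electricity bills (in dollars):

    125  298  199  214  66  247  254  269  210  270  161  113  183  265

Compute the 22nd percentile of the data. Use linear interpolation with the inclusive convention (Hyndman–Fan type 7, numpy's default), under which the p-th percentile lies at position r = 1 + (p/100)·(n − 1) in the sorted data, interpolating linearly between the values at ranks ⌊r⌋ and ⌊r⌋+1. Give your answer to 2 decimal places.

155.96

Sorted: 66, 113, 125, 161, 183, 199, 210, 214, 247, 254, 265, 269, 270, 298.
n = 14.
r = 1 + (22/100)·(14 − 1) = 1 + 2.86 = 3.86.
Rank 3 is 125 and rank 4 is 161.
Interpolate: 125 + 0.86·(161 − 125) = 125 + 0.86·36 = 155.96.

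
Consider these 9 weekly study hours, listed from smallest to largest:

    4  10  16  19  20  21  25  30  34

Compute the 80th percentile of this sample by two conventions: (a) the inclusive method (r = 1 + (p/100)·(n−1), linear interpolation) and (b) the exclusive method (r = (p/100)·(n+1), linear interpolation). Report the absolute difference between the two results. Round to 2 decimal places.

n = 9.
(a) r = 7.4; between ranks 7 (25) and 8 (30): 27.
(b) r = 8 → value at rank 8 = 30.
|27 − 30| = 3.

3.00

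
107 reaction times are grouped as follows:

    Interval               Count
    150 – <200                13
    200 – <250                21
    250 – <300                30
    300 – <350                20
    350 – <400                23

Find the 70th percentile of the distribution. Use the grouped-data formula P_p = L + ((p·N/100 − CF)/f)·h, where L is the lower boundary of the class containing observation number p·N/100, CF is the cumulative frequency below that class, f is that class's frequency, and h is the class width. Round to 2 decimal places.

327.25

N = 107; target position k = 70/100 · 107 = 74.9.
Cumulative frequencies: 13, 34, 64, 84, 107.
Observation 74.9 falls in the class 300 – <350.
L = 300, CF = 64, f = 20, h = 50.
P70 = 300 + ((74.9 − 64)/20)·50 = 300 + 27.25 = 327.25.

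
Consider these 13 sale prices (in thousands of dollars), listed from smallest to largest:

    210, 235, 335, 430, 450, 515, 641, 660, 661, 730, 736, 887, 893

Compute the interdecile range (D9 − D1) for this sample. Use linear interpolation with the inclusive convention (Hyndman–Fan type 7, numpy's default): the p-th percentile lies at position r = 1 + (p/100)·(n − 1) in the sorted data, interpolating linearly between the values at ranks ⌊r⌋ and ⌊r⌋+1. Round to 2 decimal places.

n = 13.
P10: r = 2.2; ranks 2–3 are 235, 335; interpolating gives 255.
P90: r = 11.8; ranks 11–12 are 736, 887; interpolating gives 856.8.
Difference: 856.8 − 255 = 601.8.

601.80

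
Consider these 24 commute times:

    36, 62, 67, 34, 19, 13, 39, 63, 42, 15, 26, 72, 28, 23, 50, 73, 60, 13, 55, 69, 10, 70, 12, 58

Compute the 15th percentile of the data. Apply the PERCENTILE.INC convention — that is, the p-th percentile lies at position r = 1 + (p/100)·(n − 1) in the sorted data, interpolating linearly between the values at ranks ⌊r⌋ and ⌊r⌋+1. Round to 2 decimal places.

13.90

Sorted: 10, 12, 13, 13, 15, 19, 23, 26, 28, 34, 36, 39, 42, 50, 55, 58, 60, 62, 63, 67, 69, 70, 72, 73.
n = 24.
r = 1 + (15/100)·(24 − 1) = 1 + 3.45 = 4.45.
Rank 4 is 13 and rank 5 is 15.
Interpolate: 13 + 0.45·(15 − 13) = 13 + 0.45·2 = 13.9.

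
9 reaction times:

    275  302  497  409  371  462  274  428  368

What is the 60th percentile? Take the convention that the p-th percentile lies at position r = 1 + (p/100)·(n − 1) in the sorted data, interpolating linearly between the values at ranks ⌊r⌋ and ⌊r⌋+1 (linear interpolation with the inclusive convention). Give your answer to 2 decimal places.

Sorted: 274, 275, 302, 368, 371, 409, 428, 462, 497.
n = 9.
r = 1 + (60/100)·(9 − 1) = 1 + 4.8 = 5.8.
Rank 5 is 371 and rank 6 is 409.
Interpolate: 371 + 0.8·(409 − 371) = 371 + 0.8·38 = 401.4.

401.40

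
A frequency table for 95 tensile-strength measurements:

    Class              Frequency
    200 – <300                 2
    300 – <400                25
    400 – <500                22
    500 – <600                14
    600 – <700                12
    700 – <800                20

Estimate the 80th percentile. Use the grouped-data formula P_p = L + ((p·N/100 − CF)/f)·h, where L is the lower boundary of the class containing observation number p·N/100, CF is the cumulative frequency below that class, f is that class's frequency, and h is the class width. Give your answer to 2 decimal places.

N = 95; target position k = 80/100 · 95 = 76.
Cumulative frequencies: 2, 27, 49, 63, 75, 95.
Observation 76 falls in the class 700 – <800.
L = 700, CF = 75, f = 20, h = 100.
P80 = 700 + ((76 − 75)/20)·100 = 700 + 5 = 705.

705.00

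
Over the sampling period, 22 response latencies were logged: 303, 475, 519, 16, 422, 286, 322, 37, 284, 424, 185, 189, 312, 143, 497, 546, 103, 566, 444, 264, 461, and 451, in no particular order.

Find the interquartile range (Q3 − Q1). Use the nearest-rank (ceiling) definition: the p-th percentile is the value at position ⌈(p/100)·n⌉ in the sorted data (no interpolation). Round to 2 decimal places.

Sorted: 16, 37, 103, 143, 185, 189, 264, 284, 286, 303, 312, 322, 422, 424, 444, 451, 461, 475, 497, 519, 546, 566.
n = 22.
P25: rank ⌈25/100·22⌉ = 6 → 189.
P75: rank ⌈75/100·22⌉ = 17 → 461.
Difference: 461 − 189 = 272.

272.00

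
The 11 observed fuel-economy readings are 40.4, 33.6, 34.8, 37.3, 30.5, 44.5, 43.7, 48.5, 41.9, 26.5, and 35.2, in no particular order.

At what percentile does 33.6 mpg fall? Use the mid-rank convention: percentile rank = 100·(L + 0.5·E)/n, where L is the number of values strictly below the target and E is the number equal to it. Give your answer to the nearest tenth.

22.7

Sorted: 26.5, 30.5, 33.6, 34.8, 35.2, 37.3, 40.4, 41.9, 43.7, 44.5, 48.5.
Count below 33.6: L = 2; count equal: E = 1; n = 11.
Percentile rank = 100·(2 + 0.5·1)/11 = 100·2.5/11 = 22.73.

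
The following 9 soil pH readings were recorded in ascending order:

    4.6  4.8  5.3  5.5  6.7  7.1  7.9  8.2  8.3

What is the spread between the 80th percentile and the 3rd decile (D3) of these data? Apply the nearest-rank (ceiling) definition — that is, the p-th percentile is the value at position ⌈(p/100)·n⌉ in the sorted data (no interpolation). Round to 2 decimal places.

n = 9.
P30: rank ⌈30/100·9⌉ = 3 → 5.3.
P80: rank ⌈80/100·9⌉ = 8 → 8.2.
Difference: 8.2 − 5.3 = 2.9.

2.90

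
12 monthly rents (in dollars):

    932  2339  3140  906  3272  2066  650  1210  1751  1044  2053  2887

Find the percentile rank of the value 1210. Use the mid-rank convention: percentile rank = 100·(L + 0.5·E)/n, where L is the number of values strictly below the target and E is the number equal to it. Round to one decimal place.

37.5

Sorted: 650, 906, 932, 1044, 1210, 1751, 2053, 2066, 2339, 2887, 3140, 3272.
Count below 1210: L = 4; count equal: E = 1; n = 12.
Percentile rank = 100·(4 + 0.5·1)/12 = 100·4.5/12 = 37.5.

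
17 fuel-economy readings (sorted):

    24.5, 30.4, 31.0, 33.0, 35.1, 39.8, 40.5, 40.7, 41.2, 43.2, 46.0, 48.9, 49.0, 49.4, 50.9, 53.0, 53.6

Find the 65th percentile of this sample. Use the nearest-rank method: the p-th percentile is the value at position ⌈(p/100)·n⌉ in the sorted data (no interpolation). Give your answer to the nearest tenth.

n = 17.
Position = ⌈65/100 · 17⌉ = ⌈11.05⌉ = 12.
The value at rank 12 is 48.9.

48.9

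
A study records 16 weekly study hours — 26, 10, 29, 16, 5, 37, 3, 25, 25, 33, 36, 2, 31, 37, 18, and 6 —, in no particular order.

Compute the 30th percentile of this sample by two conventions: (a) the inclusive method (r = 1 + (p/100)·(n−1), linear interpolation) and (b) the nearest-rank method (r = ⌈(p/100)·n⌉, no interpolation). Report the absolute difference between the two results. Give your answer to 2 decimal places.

3.00

Sorted: 2, 3, 5, 6, 10, 16, 18, 25, 25, 26, 29, 31, 33, 36, 37, 37.
n = 16.
(a) r = 5.5; between ranks 5 (10) and 6 (16): 13.
(b) the nearest-rank method: rank 5 → 10.
|13 − 10| = 3.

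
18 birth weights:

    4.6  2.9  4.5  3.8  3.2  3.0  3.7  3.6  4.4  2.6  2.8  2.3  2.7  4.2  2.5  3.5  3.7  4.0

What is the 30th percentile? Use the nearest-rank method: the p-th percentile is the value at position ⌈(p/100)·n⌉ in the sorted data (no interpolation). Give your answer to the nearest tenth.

2.9

Sorted: 2.3, 2.5, 2.6, 2.7, 2.8, 2.9, 3.0, 3.2, 3.5, 3.6, 3.7, 3.7, 3.8, 4.0, 4.2, 4.4, 4.5, 4.6.
n = 18.
Position = ⌈30/100 · 18⌉ = ⌈5.4⌉ = 6.
The value at rank 6 is 2.9.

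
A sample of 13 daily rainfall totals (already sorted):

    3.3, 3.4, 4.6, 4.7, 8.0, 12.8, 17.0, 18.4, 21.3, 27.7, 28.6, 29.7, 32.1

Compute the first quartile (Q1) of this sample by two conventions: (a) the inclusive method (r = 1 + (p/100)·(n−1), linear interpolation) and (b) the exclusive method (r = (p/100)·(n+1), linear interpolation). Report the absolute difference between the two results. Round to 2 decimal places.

n = 13.
(a) r = 4 → value at rank 4 = 4.7.
(b) r = 3.5; between ranks 3 (4.6) and 4 (4.7): 4.65.
|4.7 − 4.65| = 0.05.

0.05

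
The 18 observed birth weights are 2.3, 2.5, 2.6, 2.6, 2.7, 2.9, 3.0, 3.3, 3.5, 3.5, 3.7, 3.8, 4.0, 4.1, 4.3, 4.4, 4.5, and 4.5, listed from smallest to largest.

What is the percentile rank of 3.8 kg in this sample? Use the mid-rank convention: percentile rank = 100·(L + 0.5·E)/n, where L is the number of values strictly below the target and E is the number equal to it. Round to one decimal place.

63.9

Count below 3.8: L = 11; count equal: E = 1; n = 18.
Percentile rank = 100·(11 + 0.5·1)/18 = 100·11.5/18 = 63.89.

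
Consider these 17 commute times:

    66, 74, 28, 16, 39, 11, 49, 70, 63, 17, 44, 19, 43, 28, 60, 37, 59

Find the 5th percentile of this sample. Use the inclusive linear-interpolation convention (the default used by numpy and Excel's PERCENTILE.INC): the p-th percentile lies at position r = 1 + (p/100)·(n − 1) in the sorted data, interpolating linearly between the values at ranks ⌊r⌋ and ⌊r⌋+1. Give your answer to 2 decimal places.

Sorted: 11, 16, 17, 19, 28, 28, 37, 39, 43, 44, 49, 59, 60, 63, 66, 70, 74.
n = 17.
r = 1 + (5/100)·(17 − 1) = 1 + 0.8 = 1.8.
Rank 1 is 11 and rank 2 is 16.
Interpolate: 11 + 0.8·(16 − 11) = 11 + 0.8·5 = 15.

15.00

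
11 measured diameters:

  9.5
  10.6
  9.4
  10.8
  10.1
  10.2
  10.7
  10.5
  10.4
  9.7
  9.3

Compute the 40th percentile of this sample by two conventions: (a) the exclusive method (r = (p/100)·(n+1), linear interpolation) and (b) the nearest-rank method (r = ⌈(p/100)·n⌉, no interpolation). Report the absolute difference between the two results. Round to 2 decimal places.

0.08

Sorted: 9.3, 9.4, 9.5, 9.7, 10.1, 10.2, 10.4, 10.5, 10.6, 10.7, 10.8.
n = 11.
(a) r = 4.8; between ranks 4 (9.7) and 5 (10.1): 10.02.
(b) the nearest-rank method: rank 5 → 10.1.
|10.02 − 10.1| = 0.08.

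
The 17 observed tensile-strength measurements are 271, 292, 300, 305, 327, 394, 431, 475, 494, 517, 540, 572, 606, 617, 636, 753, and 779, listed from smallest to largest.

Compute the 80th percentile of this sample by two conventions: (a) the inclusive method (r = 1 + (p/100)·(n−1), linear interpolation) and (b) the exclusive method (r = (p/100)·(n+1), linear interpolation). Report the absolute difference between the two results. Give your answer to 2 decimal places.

9.80

n = 17.
(a) r = 13.8; between ranks 13 (606) and 14 (617): 614.8.
(b) r = 14.4; between ranks 14 (617) and 15 (636): 624.6.
|614.8 − 624.6| = 9.8.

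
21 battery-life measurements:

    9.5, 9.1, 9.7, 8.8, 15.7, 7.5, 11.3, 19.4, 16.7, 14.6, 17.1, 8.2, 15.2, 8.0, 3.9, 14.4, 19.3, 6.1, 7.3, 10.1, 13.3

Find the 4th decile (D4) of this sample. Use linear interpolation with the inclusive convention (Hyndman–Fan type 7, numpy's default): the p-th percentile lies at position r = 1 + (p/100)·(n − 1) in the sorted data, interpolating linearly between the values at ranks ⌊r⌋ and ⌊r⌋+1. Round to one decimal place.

9.5

Sorted: 3.9, 6.1, 7.3, 7.5, 8.0, 8.2, 8.8, 9.1, 9.5, 9.7, 10.1, 11.3, 13.3, 14.4, 14.6, 15.2, 15.7, 16.7, 17.1, 19.3, 19.4.
n = 21.
r = 1 + (40/100)·(21 − 1) = 1 + 8 = 9.
r is an integer, so P40 is the value at rank 9: 9.5.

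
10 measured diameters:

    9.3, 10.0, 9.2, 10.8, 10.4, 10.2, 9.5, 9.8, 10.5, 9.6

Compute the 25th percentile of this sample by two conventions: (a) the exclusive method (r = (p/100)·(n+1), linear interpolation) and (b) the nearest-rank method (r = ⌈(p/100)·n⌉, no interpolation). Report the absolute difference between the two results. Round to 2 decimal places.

0.05

Sorted: 9.2, 9.3, 9.5, 9.6, 9.8, 10.0, 10.2, 10.4, 10.5, 10.8.
n = 10.
(a) r = 2.75; between ranks 2 (9.3) and 3 (9.5): 9.45.
(b) the nearest-rank method: rank 3 → 9.5.
|9.45 − 9.5| = 0.05.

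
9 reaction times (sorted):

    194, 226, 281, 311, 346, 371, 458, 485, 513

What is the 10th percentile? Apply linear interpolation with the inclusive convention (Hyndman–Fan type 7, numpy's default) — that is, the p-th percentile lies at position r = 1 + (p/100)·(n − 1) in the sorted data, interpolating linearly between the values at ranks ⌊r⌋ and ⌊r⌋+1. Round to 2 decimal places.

219.60

n = 9.
r = 1 + (10/100)·(9 − 1) = 1 + 0.8 = 1.8.
Rank 1 is 194 and rank 2 is 226.
Interpolate: 194 + 0.8·(226 − 194) = 194 + 0.8·32 = 219.6.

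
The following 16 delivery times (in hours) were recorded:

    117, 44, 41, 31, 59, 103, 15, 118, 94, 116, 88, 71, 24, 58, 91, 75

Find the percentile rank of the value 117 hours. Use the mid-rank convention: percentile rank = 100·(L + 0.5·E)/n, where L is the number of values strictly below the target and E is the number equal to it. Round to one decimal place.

90.6

Sorted: 15, 24, 31, 41, 44, 58, 59, 71, 75, 88, 91, 94, 103, 116, 117, 118.
Count below 117: L = 14; count equal: E = 1; n = 16.
Percentile rank = 100·(14 + 0.5·1)/16 = 100·14.5/16 = 90.62.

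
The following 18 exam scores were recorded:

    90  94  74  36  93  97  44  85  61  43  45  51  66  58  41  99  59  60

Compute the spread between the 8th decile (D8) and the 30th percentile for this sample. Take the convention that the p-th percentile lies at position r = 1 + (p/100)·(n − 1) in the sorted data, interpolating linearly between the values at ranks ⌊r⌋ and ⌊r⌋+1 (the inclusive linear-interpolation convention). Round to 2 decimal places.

40.10

Sorted: 36, 41, 43, 44, 45, 51, 58, 59, 60, 61, 66, 74, 85, 90, 93, 94, 97, 99.
n = 18.
P30: r = 6.1; ranks 6–7 are 51, 58; interpolating gives 51.7.
P80: r = 14.6; ranks 14–15 are 90, 93; interpolating gives 91.8.
Difference: 91.8 − 51.7 = 40.1.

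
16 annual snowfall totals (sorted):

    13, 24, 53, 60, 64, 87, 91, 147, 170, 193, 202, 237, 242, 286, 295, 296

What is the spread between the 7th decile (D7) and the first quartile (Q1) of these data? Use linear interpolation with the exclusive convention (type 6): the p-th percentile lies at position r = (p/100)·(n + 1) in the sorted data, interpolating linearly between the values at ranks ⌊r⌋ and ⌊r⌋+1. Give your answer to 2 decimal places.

n = 16.
P25: r = 4.25; ranks 4–5 are 60, 64; interpolating gives 61.
P70: r = 11.9; ranks 11–12 are 202, 237; interpolating gives 233.5.
Difference: 233.5 − 61 = 172.5.

172.50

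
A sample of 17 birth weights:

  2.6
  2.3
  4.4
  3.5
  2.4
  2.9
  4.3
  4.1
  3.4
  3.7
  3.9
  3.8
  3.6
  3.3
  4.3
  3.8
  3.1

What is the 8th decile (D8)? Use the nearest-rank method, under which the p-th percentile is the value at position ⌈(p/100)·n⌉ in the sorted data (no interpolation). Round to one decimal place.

4.1

Sorted: 2.3, 2.4, 2.6, 2.9, 3.1, 3.3, 3.4, 3.5, 3.6, 3.7, 3.8, 3.8, 3.9, 4.1, 4.3, 4.3, 4.4.
n = 17.
Position = ⌈80/100 · 17⌉ = ⌈13.6⌉ = 14.
The value at rank 14 is 4.1.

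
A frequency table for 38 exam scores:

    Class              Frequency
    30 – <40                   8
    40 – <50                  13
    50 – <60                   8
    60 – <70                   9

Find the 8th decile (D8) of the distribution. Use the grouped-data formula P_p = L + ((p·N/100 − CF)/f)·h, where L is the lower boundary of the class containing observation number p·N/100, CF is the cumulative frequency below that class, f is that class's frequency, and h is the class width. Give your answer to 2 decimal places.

N = 38; target position k = 80/100 · 38 = 30.4.
Cumulative frequencies: 8, 21, 29, 38.
Observation 30.4 falls in the class 60 – <70.
L = 60, CF = 29, f = 9, h = 10.
P80 = 60 + ((30.4 − 29)/9)·10 = 60 + 1.55556 = 61.5556.

61.56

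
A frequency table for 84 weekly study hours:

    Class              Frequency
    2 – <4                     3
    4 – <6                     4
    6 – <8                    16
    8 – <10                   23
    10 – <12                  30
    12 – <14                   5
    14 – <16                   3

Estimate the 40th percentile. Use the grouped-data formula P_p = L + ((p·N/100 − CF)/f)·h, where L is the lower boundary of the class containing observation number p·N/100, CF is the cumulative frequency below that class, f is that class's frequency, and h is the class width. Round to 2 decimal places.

8.92

N = 84; target position k = 40/100 · 84 = 33.6.
Cumulative frequencies: 3, 7, 23, 46, 76, 81, 84.
Observation 33.6 falls in the class 8 – <10.
L = 8, CF = 23, f = 23, h = 2.
P40 = 8 + ((33.6 − 23)/23)·2 = 8 + 0.921739 = 8.92174.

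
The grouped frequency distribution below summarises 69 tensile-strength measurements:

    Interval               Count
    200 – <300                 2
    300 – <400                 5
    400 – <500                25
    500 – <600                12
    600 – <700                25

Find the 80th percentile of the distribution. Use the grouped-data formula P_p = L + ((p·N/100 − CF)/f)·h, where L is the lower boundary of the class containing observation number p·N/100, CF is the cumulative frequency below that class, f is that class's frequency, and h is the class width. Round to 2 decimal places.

N = 69; target position k = 80/100 · 69 = 55.2.
Cumulative frequencies: 2, 7, 32, 44, 69.
Observation 55.2 falls in the class 600 – <700.
L = 600, CF = 44, f = 25, h = 100.
P80 = 600 + ((55.2 − 44)/25)·100 = 600 + 44.8 = 644.8.

644.80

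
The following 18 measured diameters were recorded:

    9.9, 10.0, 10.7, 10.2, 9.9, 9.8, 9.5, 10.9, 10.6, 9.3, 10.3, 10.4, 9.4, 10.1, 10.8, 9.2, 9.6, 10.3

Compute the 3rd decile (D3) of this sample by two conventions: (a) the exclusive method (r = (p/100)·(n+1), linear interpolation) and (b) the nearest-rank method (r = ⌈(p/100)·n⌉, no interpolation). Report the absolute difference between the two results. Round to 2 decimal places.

0.06

Sorted: 9.2, 9.3, 9.4, 9.5, 9.6, 9.8, 9.9, 9.9, 10.0, 10.1, 10.2, 10.3, 10.3, 10.4, 10.6, 10.7, 10.8, 10.9.
n = 18.
(a) r = 5.7; between ranks 5 (9.6) and 6 (9.8): 9.74.
(b) the nearest-rank method: rank 6 → 9.8.
|9.74 − 9.8| = 0.06.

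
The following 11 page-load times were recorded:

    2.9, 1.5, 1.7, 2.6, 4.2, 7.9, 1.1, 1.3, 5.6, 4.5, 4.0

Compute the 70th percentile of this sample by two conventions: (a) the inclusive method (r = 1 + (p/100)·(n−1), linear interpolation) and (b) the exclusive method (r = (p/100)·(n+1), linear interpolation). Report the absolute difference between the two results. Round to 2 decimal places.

Sorted: 1.1, 1.3, 1.5, 1.7, 2.6, 2.9, 4.0, 4.2, 4.5, 5.6, 7.9.
n = 11.
(a) r = 8 → value at rank 8 = 4.2.
(b) r = 8.4; between ranks 8 (4.2) and 9 (4.5): 4.32.
|4.2 − 4.32| = 0.12.

0.12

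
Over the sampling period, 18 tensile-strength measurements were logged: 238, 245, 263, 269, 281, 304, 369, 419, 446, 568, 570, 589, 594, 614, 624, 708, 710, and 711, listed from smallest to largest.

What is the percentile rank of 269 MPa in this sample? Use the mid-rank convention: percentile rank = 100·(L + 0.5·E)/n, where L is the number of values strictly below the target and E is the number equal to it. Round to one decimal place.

Count below 269: L = 3; count equal: E = 1; n = 18.
Percentile rank = 100·(3 + 0.5·1)/18 = 100·3.5/18 = 19.44.

19.4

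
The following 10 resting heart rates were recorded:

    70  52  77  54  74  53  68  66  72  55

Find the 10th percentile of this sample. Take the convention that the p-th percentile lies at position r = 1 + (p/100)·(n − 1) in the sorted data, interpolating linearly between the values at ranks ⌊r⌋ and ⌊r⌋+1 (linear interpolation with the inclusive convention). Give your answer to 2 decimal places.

52.90

Sorted: 52, 53, 54, 55, 66, 68, 70, 72, 74, 77.
n = 10.
r = 1 + (10/100)·(10 − 1) = 1 + 0.9 = 1.9.
Rank 1 is 52 and rank 2 is 53.
Interpolate: 52 + 0.9·(53 − 52) = 52 + 0.9·1 = 52.9.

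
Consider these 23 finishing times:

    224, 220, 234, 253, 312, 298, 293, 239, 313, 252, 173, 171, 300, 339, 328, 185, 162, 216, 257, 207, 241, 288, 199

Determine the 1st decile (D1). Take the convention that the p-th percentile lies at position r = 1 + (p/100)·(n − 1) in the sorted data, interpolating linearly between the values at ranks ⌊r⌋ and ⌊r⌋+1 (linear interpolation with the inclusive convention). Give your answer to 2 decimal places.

175.40

Sorted: 162, 171, 173, 185, 199, 207, 216, 220, 224, 234, 239, 241, 252, 253, 257, 288, 293, 298, 300, 312, 313, 328, 339.
n = 23.
r = 1 + (10/100)·(23 − 1) = 1 + 2.2 = 3.2.
Rank 3 is 173 and rank 4 is 185.
Interpolate: 173 + 0.2·(185 − 173) = 173 + 0.2·12 = 175.4.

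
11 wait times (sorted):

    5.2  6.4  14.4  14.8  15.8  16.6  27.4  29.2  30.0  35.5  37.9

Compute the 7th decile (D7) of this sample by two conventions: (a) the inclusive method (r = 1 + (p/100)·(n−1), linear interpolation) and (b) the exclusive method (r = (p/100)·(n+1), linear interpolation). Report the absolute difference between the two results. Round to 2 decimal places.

n = 11.
(a) r = 8 → value at rank 8 = 29.2.
(b) r = 8.4; between ranks 8 (29.2) and 9 (30.0): 29.52.
|29.2 − 29.52| = 0.32.

0.32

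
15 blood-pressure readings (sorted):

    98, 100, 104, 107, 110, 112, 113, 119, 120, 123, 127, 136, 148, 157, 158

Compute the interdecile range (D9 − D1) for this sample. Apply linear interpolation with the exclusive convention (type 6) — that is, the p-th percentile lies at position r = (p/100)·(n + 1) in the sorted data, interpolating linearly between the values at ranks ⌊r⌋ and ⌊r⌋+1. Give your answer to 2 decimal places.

58.20

n = 15.
P10: r = 1.6; ranks 1–2 are 98, 100; interpolating gives 99.2.
P90: r = 14.4; ranks 14–15 are 157, 158; interpolating gives 157.4.
Difference: 157.4 − 99.2 = 58.2.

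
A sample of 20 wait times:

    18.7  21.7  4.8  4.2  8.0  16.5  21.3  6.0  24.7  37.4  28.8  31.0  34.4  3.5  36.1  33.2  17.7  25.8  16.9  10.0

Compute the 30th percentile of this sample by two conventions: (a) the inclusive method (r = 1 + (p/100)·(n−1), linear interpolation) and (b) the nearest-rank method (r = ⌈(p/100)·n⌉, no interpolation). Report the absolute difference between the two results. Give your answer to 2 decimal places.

Sorted: 3.5, 4.2, 4.8, 6.0, 8.0, 10.0, 16.5, 16.9, 17.7, 18.7, 21.3, 21.7, 24.7, 25.8, 28.8, 31.0, 33.2, 34.4, 36.1, 37.4.
n = 20.
(a) r = 6.7; between ranks 6 (10.0) and 7 (16.5): 14.55.
(b) the nearest-rank method: rank 6 → 10.
|14.55 − 10| = 4.55.

4.55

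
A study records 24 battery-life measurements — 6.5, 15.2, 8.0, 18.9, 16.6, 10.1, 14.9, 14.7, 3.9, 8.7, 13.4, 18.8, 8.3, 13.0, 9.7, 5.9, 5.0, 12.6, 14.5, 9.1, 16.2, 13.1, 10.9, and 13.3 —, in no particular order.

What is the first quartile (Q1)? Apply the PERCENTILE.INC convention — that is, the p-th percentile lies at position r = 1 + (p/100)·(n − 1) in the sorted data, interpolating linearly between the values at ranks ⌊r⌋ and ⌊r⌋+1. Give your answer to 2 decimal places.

8.60

Sorted: 3.9, 5.0, 5.9, 6.5, 8.0, 8.3, 8.7, 9.1, 9.7, 10.1, 10.9, 12.6, 13.0, 13.1, 13.3, 13.4, 14.5, 14.7, 14.9, 15.2, 16.2, 16.6, 18.8, 18.9.
n = 24.
r = 1 + (25/100)·(24 − 1) = 1 + 5.75 = 6.75.
Rank 6 is 8.3 and rank 7 is 8.7.
Interpolate: 8.3 + 0.75·(8.7 − 8.3) = 8.3 + 0.75·0.4 = 8.6.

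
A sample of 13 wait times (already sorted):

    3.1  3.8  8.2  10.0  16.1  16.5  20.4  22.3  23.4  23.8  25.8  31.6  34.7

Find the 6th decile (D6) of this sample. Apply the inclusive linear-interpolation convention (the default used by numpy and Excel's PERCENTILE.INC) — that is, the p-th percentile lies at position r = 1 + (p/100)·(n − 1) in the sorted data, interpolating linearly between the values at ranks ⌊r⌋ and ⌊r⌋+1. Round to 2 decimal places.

n = 13.
r = 1 + (60/100)·(13 − 1) = 1 + 7.2 = 8.2.
Rank 8 is 22.3 and rank 9 is 23.4.
Interpolate: 22.3 + 0.2·(23.4 − 22.3) = 22.3 + 0.2·1.1 = 22.52.

22.52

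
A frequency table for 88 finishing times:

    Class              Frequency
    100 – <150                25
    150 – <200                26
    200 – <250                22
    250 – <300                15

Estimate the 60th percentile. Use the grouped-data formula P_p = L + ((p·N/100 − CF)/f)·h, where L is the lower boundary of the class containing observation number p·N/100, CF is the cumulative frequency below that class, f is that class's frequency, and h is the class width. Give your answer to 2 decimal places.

N = 88; target position k = 60/100 · 88 = 52.8.
Cumulative frequencies: 25, 51, 73, 88.
Observation 52.8 falls in the class 200 – <250.
L = 200, CF = 51, f = 22, h = 50.
P60 = 200 + ((52.8 − 51)/22)·50 = 200 + 4.09091 = 204.091.

204.09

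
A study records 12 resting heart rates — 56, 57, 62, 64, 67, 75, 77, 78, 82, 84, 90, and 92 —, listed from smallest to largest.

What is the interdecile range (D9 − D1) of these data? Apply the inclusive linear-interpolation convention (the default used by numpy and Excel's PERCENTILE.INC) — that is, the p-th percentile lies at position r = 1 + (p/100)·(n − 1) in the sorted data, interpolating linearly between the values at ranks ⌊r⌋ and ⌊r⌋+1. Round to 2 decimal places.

n = 12.
P10: r = 2.1; ranks 2–3 are 57, 62; interpolating gives 57.5.
P90: r = 10.9; ranks 10–11 are 84, 90; interpolating gives 89.4.
Difference: 89.4 − 57.5 = 31.9.

31.90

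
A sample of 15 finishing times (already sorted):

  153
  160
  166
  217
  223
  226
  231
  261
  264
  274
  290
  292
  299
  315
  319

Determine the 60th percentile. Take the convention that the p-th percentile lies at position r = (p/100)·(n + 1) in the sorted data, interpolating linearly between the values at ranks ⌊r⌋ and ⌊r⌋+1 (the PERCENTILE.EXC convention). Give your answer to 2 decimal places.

270.00

n = 15.
r = (60/100)·(15 + 1) = 9.6.
Rank 9 is 264 and rank 10 is 274.
Interpolate: 264 + 0.6·(274 − 264) = 264 + 0.6·10 = 270.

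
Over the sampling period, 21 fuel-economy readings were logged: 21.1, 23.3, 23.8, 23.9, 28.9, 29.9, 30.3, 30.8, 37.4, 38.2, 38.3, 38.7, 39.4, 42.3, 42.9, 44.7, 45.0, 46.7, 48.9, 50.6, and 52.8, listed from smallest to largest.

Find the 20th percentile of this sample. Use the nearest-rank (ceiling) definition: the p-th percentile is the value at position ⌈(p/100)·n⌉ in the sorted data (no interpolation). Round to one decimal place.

28.9

n = 21.
Position = ⌈20/100 · 21⌉ = ⌈4.2⌉ = 5.
The value at rank 5 is 28.9.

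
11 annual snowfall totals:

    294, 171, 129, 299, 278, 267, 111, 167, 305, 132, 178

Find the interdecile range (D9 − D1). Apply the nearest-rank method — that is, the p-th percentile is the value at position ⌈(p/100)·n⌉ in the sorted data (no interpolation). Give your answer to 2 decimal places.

Sorted: 111, 129, 132, 167, 171, 178, 267, 278, 294, 299, 305.
n = 11.
P10: rank ⌈10/100·11⌉ = 2 → 129.
P90: rank ⌈90/100·11⌉ = 10 → 299.
Difference: 299 − 129 = 170.

170.00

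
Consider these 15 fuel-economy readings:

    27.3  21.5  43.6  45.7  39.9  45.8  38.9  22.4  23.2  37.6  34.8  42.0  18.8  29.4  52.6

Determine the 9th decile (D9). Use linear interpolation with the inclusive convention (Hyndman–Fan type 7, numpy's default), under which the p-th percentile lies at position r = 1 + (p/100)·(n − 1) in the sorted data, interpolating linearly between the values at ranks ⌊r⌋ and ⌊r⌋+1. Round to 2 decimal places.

45.76

Sorted: 18.8, 21.5, 22.4, 23.2, 27.3, 29.4, 34.8, 37.6, 38.9, 39.9, 42.0, 43.6, 45.7, 45.8, 52.6.
n = 15.
r = 1 + (90/100)·(15 − 1) = 1 + 12.6 = 13.6.
Rank 13 is 45.7 and rank 14 is 45.8.
Interpolate: 45.7 + 0.6·(45.8 − 45.7) = 45.7 + 0.6·0.1 = 45.76.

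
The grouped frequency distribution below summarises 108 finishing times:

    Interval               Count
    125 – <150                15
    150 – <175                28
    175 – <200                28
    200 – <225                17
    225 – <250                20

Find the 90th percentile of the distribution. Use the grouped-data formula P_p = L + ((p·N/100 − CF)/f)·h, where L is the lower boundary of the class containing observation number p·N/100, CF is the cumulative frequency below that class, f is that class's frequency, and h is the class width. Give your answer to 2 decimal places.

N = 108; target position k = 90/100 · 108 = 97.2.
Cumulative frequencies: 15, 43, 71, 88, 108.
Observation 97.2 falls in the class 225 – <250.
L = 225, CF = 88, f = 20, h = 25.
P90 = 225 + ((97.2 − 88)/20)·25 = 225 + 11.5 = 236.5.

236.50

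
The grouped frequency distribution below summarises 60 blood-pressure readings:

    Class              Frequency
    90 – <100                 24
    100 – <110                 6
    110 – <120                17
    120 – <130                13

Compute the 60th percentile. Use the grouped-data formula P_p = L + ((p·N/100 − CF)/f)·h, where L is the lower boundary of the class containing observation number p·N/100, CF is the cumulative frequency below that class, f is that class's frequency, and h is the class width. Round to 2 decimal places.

113.53

N = 60; target position k = 60/100 · 60 = 36.
Cumulative frequencies: 24, 30, 47, 60.
Observation 36 falls in the class 110 – <120.
L = 110, CF = 30, f = 17, h = 10.
P60 = 110 + ((36 − 30)/17)·10 = 110 + 3.52941 = 113.529.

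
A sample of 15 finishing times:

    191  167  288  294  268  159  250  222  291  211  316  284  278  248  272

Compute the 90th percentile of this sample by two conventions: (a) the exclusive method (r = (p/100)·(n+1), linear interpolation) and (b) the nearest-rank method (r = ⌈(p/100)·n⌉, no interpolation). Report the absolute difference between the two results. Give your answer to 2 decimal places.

Sorted: 159, 167, 191, 211, 222, 248, 250, 268, 272, 278, 284, 288, 291, 294, 316.
n = 15.
(a) r = 14.4; between ranks 14 (294) and 15 (316): 302.8.
(b) the nearest-rank method: rank 14 → 294.
|302.8 − 294| = 8.8.

8.80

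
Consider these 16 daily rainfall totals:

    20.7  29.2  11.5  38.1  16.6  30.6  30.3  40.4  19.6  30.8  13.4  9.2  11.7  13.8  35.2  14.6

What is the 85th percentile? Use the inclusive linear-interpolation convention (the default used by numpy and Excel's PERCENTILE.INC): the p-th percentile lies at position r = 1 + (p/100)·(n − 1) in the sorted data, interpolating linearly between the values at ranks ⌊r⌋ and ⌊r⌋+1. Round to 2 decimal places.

Sorted: 9.2, 11.5, 11.7, 13.4, 13.8, 14.6, 16.6, 19.6, 20.7, 29.2, 30.3, 30.6, 30.8, 35.2, 38.1, 40.4.
n = 16.
r = 1 + (85/100)·(16 − 1) = 1 + 12.75 = 13.75.
Rank 13 is 30.8 and rank 14 is 35.2.
Interpolate: 30.8 + 0.75·(35.2 − 30.8) = 30.8 + 0.75·4.4 = 34.1.

34.10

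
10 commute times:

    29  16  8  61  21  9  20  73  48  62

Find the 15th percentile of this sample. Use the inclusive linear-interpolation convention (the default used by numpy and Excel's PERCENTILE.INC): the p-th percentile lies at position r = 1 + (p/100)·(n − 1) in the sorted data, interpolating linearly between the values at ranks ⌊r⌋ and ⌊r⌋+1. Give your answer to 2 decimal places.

Sorted: 8, 9, 16, 20, 21, 29, 48, 61, 62, 73.
n = 10.
r = 1 + (15/100)·(10 − 1) = 1 + 1.35 = 2.35.
Rank 2 is 9 and rank 3 is 16.
Interpolate: 9 + 0.35·(16 − 9) = 9 + 0.35·7 = 11.45.

11.45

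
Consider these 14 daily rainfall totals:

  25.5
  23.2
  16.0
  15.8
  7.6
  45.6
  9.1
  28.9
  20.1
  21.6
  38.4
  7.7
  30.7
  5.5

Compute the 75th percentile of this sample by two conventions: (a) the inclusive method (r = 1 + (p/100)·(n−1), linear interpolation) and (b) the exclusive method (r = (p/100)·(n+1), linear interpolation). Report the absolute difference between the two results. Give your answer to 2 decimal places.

1.30

Sorted: 5.5, 7.6, 7.7, 9.1, 15.8, 16.0, 20.1, 21.6, 23.2, 25.5, 28.9, 30.7, 38.4, 45.6.
n = 14.
(a) r = 10.75; between ranks 10 (25.5) and 11 (28.9): 28.05.
(b) r = 11.25; between ranks 11 (28.9) and 12 (30.7): 29.35.
|28.05 − 29.35| = 1.3.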